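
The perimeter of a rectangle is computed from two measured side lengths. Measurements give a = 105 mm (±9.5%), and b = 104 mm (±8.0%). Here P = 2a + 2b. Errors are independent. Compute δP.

Absolute uncertainties add in quadrature for a linear combination:
  (2·δa)² = 398;  (2·δb)² = 277
δP = √(675) = 26.0 mm

26.0 mm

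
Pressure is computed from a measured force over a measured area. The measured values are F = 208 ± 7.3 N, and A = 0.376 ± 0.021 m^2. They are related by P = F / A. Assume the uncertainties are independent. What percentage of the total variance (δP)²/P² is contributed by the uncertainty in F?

(δP/P)² = (1·δF/F)² + (-1·δA/A)²
  F term: (1×0.0351)² = 0.00123
  A term: (-1×0.0559)² = 0.00312
Total = 0.00435. Share from F = 0.00123/0.00435 = 0.283.

28.3%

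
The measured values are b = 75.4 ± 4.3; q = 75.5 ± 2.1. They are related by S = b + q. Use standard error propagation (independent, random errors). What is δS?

For a sum/difference, combine absolute errors in quadrature:
  (δb)² = 18.5;  (δq)² = 4.41
δS = √(22.9) = 4.79

4.79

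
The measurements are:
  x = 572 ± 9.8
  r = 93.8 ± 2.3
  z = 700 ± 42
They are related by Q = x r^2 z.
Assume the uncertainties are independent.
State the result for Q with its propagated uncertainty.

(3.52 ± 0.280) × 10^9

Q is a product of powers, so relative uncertainties combine in quadrature:
  (1·δx/x)² = (1×0.0171)² = 0.000294;  (2·δr/r)² = (2×0.0245)² = 0.00240;  (1·δz/z)² = (1×0.0600)² = 0.00360
δQ/Q = √(0.00630) = 0.0794
Q = 3.52e+09, so δQ = 0.0794 × 3.52e+09 = 2.8e+08.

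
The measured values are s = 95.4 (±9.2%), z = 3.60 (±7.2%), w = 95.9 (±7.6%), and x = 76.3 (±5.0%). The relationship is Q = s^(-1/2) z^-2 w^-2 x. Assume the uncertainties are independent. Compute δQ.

1.44e-05

Products/powers → add relative errors in quadrature, weighted by exponent:
  (−½·δs/s)² = (-0.5×0.0920)² = 0.00212;  (-2·δz/z)² = (-2×0.0720)² = 0.0207;  (-2·δw/w)² = (-2×0.0760)² = 0.0231;  (1·δx/x)² = (1×0.0500)² = 0.00250
δQ/Q = √(0.0485) = 0.220
Q = 6.55e-05, so δQ = 0.220 × 6.55e-05 = 1.44e-05.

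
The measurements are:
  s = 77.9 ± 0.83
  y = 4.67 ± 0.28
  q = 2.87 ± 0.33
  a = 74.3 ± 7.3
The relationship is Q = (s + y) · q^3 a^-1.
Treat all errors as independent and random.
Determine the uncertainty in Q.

Let u = s + y = 82.6. δu = √(δs² + δy²) = √(0.689 + 0.0784) = 0.876, so δu/u = 0.0106.
Q is then a monomial in u, q, a:
δQ/Q = √((δu/u)² + (3·δq/q)² + (-1·δa/a)²) = √(0.000113 + 0.119 + 0.00965) = 0.359
Q = 26.3, so δQ = 0.359 × 26.3 = 9.43.

9.43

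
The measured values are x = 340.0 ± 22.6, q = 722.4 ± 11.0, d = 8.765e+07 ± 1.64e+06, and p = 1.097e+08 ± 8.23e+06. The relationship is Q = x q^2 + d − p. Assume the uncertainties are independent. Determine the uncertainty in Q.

1.55e+07

Let w = x·q^2 = 1.774e+08. δw/w = √((1·δx/x)² + (2·δq/q)²) = √(0.00442 + 0.000927) = 0.0731, so δw = 1.3e+07.
Q = w + d − p: δQ = √(δw² + δd² + δp²) = √(1.68e+14 + 2.69e+12 + 6.77e+13) = 1.55e+07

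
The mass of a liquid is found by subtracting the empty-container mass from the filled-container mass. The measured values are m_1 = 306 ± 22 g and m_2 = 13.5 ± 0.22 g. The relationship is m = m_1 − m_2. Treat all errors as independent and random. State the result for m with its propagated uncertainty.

Sums and differences: (δm)² = Σ (cᵢ δxᵢ)².
  (δm_1)² = 484;  (δm_2)² = 0.0484
δm = √(484) = 22.0 g
m = 292 g.

292 ± 22.0 g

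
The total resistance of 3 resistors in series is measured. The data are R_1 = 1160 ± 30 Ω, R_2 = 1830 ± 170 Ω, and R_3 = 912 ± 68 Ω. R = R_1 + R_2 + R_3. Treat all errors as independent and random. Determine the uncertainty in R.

Each term contributes (cᵢ δxᵢ)² to (δR)²:
  (δR_1)² = 900;  (δR_2)² = 28900;  (δR_3)² = 4620
δR = √(34400) = 186 Ω

186 Ω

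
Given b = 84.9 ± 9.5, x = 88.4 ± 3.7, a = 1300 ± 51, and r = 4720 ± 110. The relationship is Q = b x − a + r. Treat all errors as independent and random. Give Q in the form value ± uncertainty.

Let p = b·x = 7510. δp/p = √((1·δb/b)² + (1·δx/x)²) = √(0.0125 + 0.00175) = 0.119, so δp = 897.
Q = p − a + r: δQ = √(δp² + δa² + δr²) = √(8.04e+05 + 2600 + 12100) = 905
Q = 10900.

10900 ± 905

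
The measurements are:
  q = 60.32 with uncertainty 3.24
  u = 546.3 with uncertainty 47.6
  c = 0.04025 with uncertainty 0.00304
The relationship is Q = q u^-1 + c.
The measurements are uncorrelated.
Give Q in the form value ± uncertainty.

Let p = q·u^-1 = 0.1104. δp/p = √((1·δq/q)² + (-1·δu/u)²) = √(0.00289 + 0.00759) = 0.102, so δp = 0.0113.
Q = p + c: δQ = √(δp² + δc²) = √(0.000128 + 9.24e-06) = 0.0117
Q = 0.1507.

0.1507 ± 0.0117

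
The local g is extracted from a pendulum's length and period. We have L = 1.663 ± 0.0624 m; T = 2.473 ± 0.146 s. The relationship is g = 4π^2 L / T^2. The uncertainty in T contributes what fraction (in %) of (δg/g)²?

(δg/g)² = (1·δL/L)² + (-2·δT/T)²
  L term: (1×0.0375)² = 0.00141
  T term: (-2×0.0590)² = 0.0139
Total = 0.0153. Share from T = 0.0139/0.0153 = 0.908.

90.8%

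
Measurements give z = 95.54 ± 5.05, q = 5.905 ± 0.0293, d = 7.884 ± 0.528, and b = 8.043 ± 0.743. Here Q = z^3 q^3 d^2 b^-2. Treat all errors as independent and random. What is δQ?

Since Q is a product/quotient, work with relative uncertainties:
  (3·δz/z)² = (3×0.0529)² = 0.0251;  (3·δq/q)² = (3×0.00496)² = 0.000222;  (2·δd/d)² = (2×0.0670)² = 0.0179;  (-2·δb/b)² = (-2×0.0924)² = 0.0341
δQ/Q = √(0.0774) = 0.278
Q = 1.725e+08, so δQ = 0.278 × 1.725e+08 = 4.8e+07.

4.8e+07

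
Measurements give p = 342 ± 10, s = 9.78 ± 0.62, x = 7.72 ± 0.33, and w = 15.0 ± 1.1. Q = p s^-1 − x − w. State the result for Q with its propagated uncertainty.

12.2 ± 2.70

Let h = p·s^-1 = 35.0. δh/h = √((1·δp/p)² + (-1·δs/s)²) = √(0.000855 + 0.00402) = 0.0698, so δh = 2.44.
Q = h − x − w: δQ = √(δh² + δx² + δw²) = √(5.96 + 0.109 + 1.21) = 2.70
Q = 12.2.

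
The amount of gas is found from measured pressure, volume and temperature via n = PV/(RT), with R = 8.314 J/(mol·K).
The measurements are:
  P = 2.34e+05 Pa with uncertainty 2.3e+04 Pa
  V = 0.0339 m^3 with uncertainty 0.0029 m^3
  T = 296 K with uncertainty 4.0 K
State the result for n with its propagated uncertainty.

3.22 ± 0.422 mol

Products/powers → add relative errors in quadrature, weighted by exponent:
  (1·δP/P)² = (1×0.0983)² = 0.00966;  (1·δV/V)² = (1×0.0855)² = 0.00732;  (-1·δT/T)² = (-1×0.0135)² = 0.000183
δn/n = √(0.0172) = 0.131
n = 3.22 mol, so δn = 0.131 × 3.22 = 0.422 mol.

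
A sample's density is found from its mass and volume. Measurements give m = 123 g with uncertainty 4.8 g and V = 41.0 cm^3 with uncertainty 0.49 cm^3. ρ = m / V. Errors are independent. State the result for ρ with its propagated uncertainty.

3.00 ± 0.122 g/cm^3

Products/powers → add relative errors in quadrature, weighted by exponent:
  (1·δm/m)² = (1×0.0390)² = 0.00152;  (-1·δV/V)² = (-1×0.0120)² = 0.000143
δρ/ρ = √(0.00167) = 0.0408
ρ = 3.00 g/cm^3, so δρ = 0.0408 × 3.00 = 0.122 g/cm^3.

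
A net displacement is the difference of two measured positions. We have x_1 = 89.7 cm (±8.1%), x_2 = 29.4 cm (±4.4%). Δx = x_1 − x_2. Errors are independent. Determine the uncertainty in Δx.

7.38 cm

Δx is a linear combination, so absolute uncertainties add in quadrature:
  (δx_1)² = 52.8;  (δx_2)² = 1.67
δΔx = √(54.5) = 7.38 cm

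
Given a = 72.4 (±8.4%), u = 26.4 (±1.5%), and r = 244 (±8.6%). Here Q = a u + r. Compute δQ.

164

Let p = a·u = 1910. δp/p = √((1·δa/a)² + (1·δu/u)²) = √(0.00706 + 0.000225) = 0.0853, so δp = 163.
Q = p + r: δQ = √(δp² + δr²) = √(26600 + 440) = 164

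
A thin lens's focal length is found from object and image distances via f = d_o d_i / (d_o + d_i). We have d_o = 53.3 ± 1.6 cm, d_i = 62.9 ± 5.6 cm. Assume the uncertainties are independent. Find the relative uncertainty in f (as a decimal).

∂f/∂d_o = (d_i/(d_o+d_i))² = 0.293;  ∂f/∂d_i = (d_o/(d_o+d_i))² = 0.210
δf = √((∂f/∂d_o · δd_o)² + (∂f/∂d_i · δd_i)²) = √(0.220 + 1.39) = 1.27 cm
f = 28.9 cm, so δf/f = 1.27/28.9 = 0.0440.

0.0440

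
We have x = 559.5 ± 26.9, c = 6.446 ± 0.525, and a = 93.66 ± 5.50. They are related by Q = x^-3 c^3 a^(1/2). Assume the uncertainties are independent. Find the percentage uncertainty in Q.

28.5%

Q is a product of powers, so relative uncertainties combine in quadrature:
  (-3·δx/x)² = (-3×0.0481)² = 0.0208;  (3·δc/c)² = (3×0.0814)² = 0.0597;  (½·δa/a)² = (0.5×0.0587)² = 0.000862
δQ/Q = √(0.0814) = 0.285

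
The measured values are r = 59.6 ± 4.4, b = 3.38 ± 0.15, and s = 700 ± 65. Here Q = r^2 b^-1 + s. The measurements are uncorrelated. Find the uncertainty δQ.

Let p = r^2·b^-1 = 1050. δp/p = √((2·δr/r)² + (-1·δb/b)²) = √(0.0218 + 0.00197) = 0.154, so δp = 162.
Q = p + s: δQ = √(δp² + δs²) = √(26300 + 4220) = 175

175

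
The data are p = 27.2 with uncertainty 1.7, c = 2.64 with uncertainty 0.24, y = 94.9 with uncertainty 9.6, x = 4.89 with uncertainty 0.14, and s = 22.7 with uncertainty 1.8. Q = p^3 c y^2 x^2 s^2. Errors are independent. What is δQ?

Since Q is a product/quotient, work with relative uncertainties:
  (3·δp/p)² = (3×0.0625)² = 0.0352;  (1·δc/c)² = (1×0.0909)² = 0.00826;  (2·δy/y)² = (2×0.101)² = 0.0409;  (2·δx/x)² = (2×0.0286)² = 0.00328;  (2·δs/s)² = (2×0.0793)² = 0.0252
δQ/Q = √(0.113) = 0.336
Q = 5.9e+12, so δQ = 0.336 × 5.9e+12 = 1.98e+12.

1.98e+12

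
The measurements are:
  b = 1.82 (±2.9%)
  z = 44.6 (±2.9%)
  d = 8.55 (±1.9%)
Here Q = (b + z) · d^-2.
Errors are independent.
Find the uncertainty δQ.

0.0299

Let u = b + z = 46.4. δu = √(δb² + δz²) = √(0.00279 + 1.67) = 1.29, so δu/u = 0.0279.
Q is then a monomial in u, d:
δQ/Q = √((δu/u)² + (-2·δd/d)²) = √(0.000778 + 0.00144) = 0.0471
Q = 0.635, so δQ = 0.0471 × 0.635 = 0.0299.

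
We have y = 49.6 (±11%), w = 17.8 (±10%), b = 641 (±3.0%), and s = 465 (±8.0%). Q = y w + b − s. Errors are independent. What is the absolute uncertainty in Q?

Let p = y·w = 883. δp/p = √((1·δy/y)² + (1·δw/w)²) = √(0.0121 + 0.0100) = 0.149, so δp = 131.
Q = p + b − s: δQ = √(δp² + δb² + δs²) = √(17200 + 370 + 1380) = 138

138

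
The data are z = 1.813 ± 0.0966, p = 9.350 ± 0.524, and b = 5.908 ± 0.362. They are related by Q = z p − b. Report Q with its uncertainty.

Let w = z·p = 16.95. δw/w = √((1·δz/z)² + (1·δp/p)²) = √(0.00284 + 0.00314) = 0.0773, so δw = 1.31.
Q = w − b: δQ = √(δw² + δb²) = √(1.72 + 0.131) = 1.36
Q = 11.04.

11.04 ± 1.36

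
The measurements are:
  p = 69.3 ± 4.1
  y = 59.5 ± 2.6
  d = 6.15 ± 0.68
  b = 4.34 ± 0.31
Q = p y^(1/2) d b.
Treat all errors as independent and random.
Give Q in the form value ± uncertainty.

For a monomial Q ∝ p, y^(1/2), d, b, fractional errors add in quadrature:
  (1·δp/p)² = (1×0.0592)² = 0.00350;  (½·δy/y)² = (0.5×0.0437)² = 0.000477;  (1·δd/d)² = (1×0.111)² = 0.0122;  (1·δb/b)² = (1×0.0714)² = 0.00510
δQ/Q = √(0.0213) = 0.146
Q = 14300, so δQ = 0.146 × 14300 = 2080.

14300 ± 2080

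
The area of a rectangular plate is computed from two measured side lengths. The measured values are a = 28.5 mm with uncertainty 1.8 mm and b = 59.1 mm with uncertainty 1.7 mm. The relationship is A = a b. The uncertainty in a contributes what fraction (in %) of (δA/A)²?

82.8%

(δA/A)² = (1·δa/a)² + (1·δb/b)²
  a term: (1×0.0632)² = 0.00399
  b term: (1×0.0288)² = 0.000827
Total = 0.00482. Share from a = 0.00399/0.00482 = 0.828.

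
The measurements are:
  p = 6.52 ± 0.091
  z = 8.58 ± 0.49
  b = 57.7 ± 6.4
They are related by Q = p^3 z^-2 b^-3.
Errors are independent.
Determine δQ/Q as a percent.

35.4%

Products/powers → add relative errors in quadrature, weighted by exponent:
  (3·δp/p)² = (3×0.0140)² = 0.00175;  (-2·δz/z)² = (-2×0.0571)² = 0.0130;  (-3·δb/b)² = (-3×0.111)² = 0.111
δQ/Q = √(0.126) = 0.354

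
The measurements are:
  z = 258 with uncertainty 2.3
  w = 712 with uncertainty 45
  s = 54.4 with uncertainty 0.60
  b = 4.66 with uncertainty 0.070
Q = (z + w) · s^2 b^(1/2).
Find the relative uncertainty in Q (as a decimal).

0.0520

Let u = z + w = 970. δu = √(δz² + δw²) = √(5.29 + 2020) = 45.1, so δu/u = 0.0465.
Q is then a monomial in u, s, b:
δQ/Q = √((δu/u)² + (2·δs/s)² + (½·δb/b)²) = √(0.00216 + 0.000487 + 5.64e-05) = 0.0520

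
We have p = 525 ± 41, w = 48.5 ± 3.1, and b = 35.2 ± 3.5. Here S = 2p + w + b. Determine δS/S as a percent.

7.24%

Sums and differences: (δS)² = Σ (cᵢ δxᵢ)².
  (2·δp)² = 6720;  (δw)² = 9.61;  (δb)² = 12.2
δS = √(6750) = 82.1
S = 1130, so δS/S = 82.1/1130 = 0.0724.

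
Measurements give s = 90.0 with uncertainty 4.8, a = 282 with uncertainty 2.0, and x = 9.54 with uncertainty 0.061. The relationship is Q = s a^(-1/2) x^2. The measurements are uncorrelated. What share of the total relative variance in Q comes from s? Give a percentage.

94.2%

(δQ/Q)² = (1·δs/s)² + (−½·δa/a)² + (2·δx/x)²
  s term: (1×0.0533)² = 0.00284
  a term: (-0.5×0.00709)² = 1.26e-05
  x term: (2×0.00639)² = 0.000164
Total = 0.00302. Share from s = 0.00284/0.00302 = 0.942.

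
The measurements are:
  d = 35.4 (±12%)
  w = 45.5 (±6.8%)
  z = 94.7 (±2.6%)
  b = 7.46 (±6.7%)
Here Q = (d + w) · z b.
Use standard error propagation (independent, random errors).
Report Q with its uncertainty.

Let u = d + w = 80.9. δu = √(δd² + δw²) = √(18.0 + 9.57) = 5.26, so δu/u = 0.0650.
Q is then a monomial in u, z, b:
δQ/Q = √((δu/u)² + (1·δz/z)² + (1·δb/b)²) = √(0.00422 + 0.000676 + 0.00449) = 0.0969
Q = 57200, so δQ = 0.0969 × 57200 = 5540.

57200 ± 5540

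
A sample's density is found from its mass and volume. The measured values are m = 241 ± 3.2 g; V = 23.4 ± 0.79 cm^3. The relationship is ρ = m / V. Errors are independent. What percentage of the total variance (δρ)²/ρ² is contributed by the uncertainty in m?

(δρ/ρ)² = (1·δm/m)² + (-1·δV/V)²
  m term: (1×0.0133)² = 0.000176
  V term: (-1×0.0338)² = 0.00114
Total = 0.00132. Share from m = 0.000176/0.00132 = 0.134.

13.4%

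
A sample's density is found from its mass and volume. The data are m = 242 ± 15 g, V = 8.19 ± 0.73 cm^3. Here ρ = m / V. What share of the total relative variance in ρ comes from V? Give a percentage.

67.4%

(δρ/ρ)² = (1·δm/m)² + (-1·δV/V)²
  m term: (1×0.0620)² = 0.00384
  V term: (-1×0.0891)² = 0.00794
Total = 0.0118. Share from V = 0.00794/0.0118 = 0.674.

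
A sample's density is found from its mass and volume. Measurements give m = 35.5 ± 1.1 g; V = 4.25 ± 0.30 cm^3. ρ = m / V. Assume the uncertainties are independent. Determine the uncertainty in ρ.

0.644 g/cm^3

For a monomial ρ ∝ m, V^-1, fractional errors add in quadrature:
  (1·δm/m)² = (1×0.0310)² = 0.000960;  (-1·δV/V)² = (-1×0.0706)² = 0.00498
δρ/ρ = √(0.00594) = 0.0771
ρ = 8.35 g/cm^3, so δρ = 0.0771 × 8.35 = 0.644 g/cm^3.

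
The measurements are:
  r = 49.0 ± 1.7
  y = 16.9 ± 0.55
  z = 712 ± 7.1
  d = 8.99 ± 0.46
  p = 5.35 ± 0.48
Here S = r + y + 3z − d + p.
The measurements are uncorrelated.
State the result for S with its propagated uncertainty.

2200 ± 21.4

For a sum/difference, combine absolute errors in quadrature:
  (δr)² = 2.89;  (δy)² = 0.303;  (3·δz)² = 454;  (δd)² = 0.212;  (δp)² = 0.230
δS = √(457) = 21.4
S = 2200.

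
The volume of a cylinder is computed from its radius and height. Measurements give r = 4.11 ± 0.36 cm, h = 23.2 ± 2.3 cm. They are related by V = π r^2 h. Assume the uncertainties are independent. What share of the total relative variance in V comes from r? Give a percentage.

(δV/V)² = (2·δr/r)² + (1·δh/h)²
  r term: (2×0.0876)² = 0.0307
  h term: (1×0.0991)² = 0.00983
Total = 0.0405. Share from r = 0.0307/0.0405 = 0.757.

75.7%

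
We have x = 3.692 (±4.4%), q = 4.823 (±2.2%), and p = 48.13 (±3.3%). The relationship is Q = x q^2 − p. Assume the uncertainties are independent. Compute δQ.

5.58

Let w = x·q^2 = 85.88. δw/w = √((1·δx/x)² + (2·δq/q)²) = √(0.00194 + 0.00194) = 0.0622, so δw = 5.34.
Q = w − p: δQ = √(δw² + δp²) = √(28.6 + 2.52) = 5.58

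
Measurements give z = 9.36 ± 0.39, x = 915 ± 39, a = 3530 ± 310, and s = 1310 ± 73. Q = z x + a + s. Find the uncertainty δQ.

602

Let p = z·x = 8560. δp/p = √((1·δz/z)² + (1·δx/x)²) = √(0.00174 + 0.00182) = 0.0596, so δp = 510.
Q = p + a + s: δQ = √(δp² + δa² + δs²) = √(2.61e+05 + 96100 + 5330) = 602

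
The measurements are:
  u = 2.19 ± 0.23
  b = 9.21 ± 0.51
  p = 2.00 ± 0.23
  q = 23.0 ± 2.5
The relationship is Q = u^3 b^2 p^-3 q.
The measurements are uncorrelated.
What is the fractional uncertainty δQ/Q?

Relative error in a monomial: (δQ/Q)² = Σ (nᵢ · δxᵢ/xᵢ)².
  (3·δu/u)² = (3×0.105)² = 0.0993;  (2·δb/b)² = (2×0.0554)² = 0.0123;  (-3·δp/p)² = (-3×0.115)² = 0.119;  (1·δq/q)² = (1×0.109)² = 0.0118
δQ/Q = √(0.242) = 0.492

0.492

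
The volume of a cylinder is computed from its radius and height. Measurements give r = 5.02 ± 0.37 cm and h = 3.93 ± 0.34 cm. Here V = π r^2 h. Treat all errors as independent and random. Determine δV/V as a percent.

17.1%

Relative error in a monomial: (δV/V)² = Σ (nᵢ · δxᵢ/xᵢ)².
  (2·δr/r)² = (2×0.0737)² = 0.0217;  (1·δh/h)² = (1×0.0865)² = 0.00748
δV/V = √(0.0292) = 0.171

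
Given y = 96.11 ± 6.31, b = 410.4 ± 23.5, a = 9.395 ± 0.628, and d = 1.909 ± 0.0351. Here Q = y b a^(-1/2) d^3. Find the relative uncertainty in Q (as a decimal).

Relative error in a monomial: (δQ/Q)² = Σ (nᵢ · δxᵢ/xᵢ)².
  (1·δy/y)² = (1×0.0657)² = 0.00431;  (1·δb/b)² = (1×0.0573)² = 0.00328;  (−½·δa/a)² = (-0.5×0.0668)² = 0.00112;  (3·δd/d)² = (3×0.0184)² = 0.00304
δQ/Q = √(0.0117) = 0.108

0.108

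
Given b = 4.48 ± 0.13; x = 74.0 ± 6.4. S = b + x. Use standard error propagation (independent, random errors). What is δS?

For a sum/difference, combine absolute errors in quadrature:
  (δb)² = 0.0169;  (δx)² = 41.0
δS = √(41.0) = 6.40

6.40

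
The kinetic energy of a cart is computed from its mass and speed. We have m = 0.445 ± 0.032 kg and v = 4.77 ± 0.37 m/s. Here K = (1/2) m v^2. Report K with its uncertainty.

K is a product of powers, so relative uncertainties combine in quadrature:
  (1·δm/m)² = (1×0.0719)² = 0.00517;  (2·δv/v)² = (2×0.0776)² = 0.0241
δK/K = √(0.0292) = 0.171
K = 5.06 J, so δK = 0.171 × 5.06 = 0.866 J.

5.06 ± 0.866 J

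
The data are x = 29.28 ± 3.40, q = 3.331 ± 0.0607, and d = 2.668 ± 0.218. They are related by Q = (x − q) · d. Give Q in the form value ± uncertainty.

69.23 ± 10.7

Let u = x − q = 25.95. δu = √(δx² + δq²) = √(11.6 + 0.00368) = 3.40, so δu/u = 0.131.
Q is then a monomial in u, d:
δQ/Q = √((δu/u)² + (1·δd/d)²) = √(0.0172 + 0.00668) = 0.154
Q = 69.23, so δQ = 0.154 × 69.23 = 10.7.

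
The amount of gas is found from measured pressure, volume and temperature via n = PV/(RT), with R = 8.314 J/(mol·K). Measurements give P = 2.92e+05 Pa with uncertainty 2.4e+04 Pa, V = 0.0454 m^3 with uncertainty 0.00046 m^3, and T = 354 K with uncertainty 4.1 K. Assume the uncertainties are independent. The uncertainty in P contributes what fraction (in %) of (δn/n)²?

96.6%

(δn/n)² = (1·δP/P)² + (1·δV/V)² + (-1·δT/T)²
  P term: (1×0.0822)² = 0.00676
  V term: (1×0.0101)² = 0.000103
  T term: (-1×0.0116)² = 0.000134
Total = 0.00699. Share from P = 0.00676/0.00699 = 0.966.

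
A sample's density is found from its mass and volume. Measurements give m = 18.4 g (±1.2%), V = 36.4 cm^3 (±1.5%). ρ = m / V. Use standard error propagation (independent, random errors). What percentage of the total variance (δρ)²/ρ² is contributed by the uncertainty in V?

(δρ/ρ)² = (1·δm/m)² + (-1·δV/V)²
  m term: (1×0.0120)² = 0.000144
  V term: (-1×0.0150)² = 0.000225
Total = 0.000369. Share from V = 0.000225/0.000369 = 0.610.

61.0%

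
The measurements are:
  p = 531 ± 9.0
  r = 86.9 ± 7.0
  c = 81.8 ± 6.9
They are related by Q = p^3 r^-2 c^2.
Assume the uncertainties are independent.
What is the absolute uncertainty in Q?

3.17e+07

Products/powers → add relative errors in quadrature, weighted by exponent:
  (3·δp/p)² = (3×0.0169)² = 0.00259;  (-2·δr/r)² = (-2×0.0806)² = 0.0260;  (2·δc/c)² = (2×0.0844)² = 0.0285
δQ/Q = √(0.0570) = 0.239
Q = 1.33e+08, so δQ = 0.239 × 1.33e+08 = 3.17e+07.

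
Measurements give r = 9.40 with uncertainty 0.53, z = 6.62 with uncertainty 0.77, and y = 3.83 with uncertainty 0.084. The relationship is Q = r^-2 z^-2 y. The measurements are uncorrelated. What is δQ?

0.000257

Since Q is a product/quotient, work with relative uncertainties:
  (-2·δr/r)² = (-2×0.0564)² = 0.0127;  (-2·δz/z)² = (-2×0.116)² = 0.0541;  (1·δy/y)² = (1×0.0219)² = 0.000481
δQ/Q = √(0.0673) = 0.259
Q = 0.000989, so δQ = 0.259 × 0.000989 = 0.000257.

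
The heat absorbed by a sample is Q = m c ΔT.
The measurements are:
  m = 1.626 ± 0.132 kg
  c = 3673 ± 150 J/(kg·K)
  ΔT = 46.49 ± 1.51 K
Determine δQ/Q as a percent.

9.65%

Products/powers → add relative errors in quadrature, weighted by exponent:
  (1·δm/m)² = (1×0.0812)² = 0.00659;  (1·δc/c)² = (1×0.0408)² = 0.00167;  (1·δΔT/ΔT)² = (1×0.0325)² = 0.00105
δQ/Q = √(0.00931) = 0.0965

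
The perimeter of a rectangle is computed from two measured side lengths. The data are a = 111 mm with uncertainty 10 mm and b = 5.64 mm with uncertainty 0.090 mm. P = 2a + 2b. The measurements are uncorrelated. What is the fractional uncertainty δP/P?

Each term contributes (cᵢ δxᵢ)² to (δP)²:
  (2·δa)² = 400;  (2·δb)² = 0.0324
δP = √(400) = 20.0 mm
P = 233 mm, so δP/P = 20.0/233 = 0.0857.

0.0857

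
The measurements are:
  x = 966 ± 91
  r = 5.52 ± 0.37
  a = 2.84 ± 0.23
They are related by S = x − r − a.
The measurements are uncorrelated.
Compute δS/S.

0.0950

Absolute uncertainties add in quadrature for a linear combination:
  (δx)² = 8280;  (δr)² = 0.137;  (δa)² = 0.0529
δS = √(8280) = 91.0
S = 958, so δS/S = 91.0/958 = 0.0950.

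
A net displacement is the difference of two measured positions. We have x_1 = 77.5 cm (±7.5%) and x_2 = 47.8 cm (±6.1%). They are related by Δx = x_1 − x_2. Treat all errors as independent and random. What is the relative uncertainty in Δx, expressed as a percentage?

For a sum/difference, combine absolute errors in quadrature:
  (δx_1)² = 33.8;  (δx_2)² = 8.50
δΔx = √(42.3) = 6.50 cm
Δx = 29.7 cm, so δΔx/Δx = 6.50/29.7 = 0.219.

21.9%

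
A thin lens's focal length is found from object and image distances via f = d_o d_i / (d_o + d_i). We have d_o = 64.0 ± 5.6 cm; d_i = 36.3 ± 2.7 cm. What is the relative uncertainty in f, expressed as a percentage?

5.71%

∂f/∂d_o = (d_i/(d_o+d_i))² = 0.131;  ∂f/∂d_i = (d_o/(d_o+d_i))² = 0.407
δf = √((∂f/∂d_o · δd_o)² + (∂f/∂d_i · δd_i)²) = √(0.538 + 1.21) = 1.32 cm
f = 23.2 cm, so δf/f = 1.32/23.2 = 0.0571.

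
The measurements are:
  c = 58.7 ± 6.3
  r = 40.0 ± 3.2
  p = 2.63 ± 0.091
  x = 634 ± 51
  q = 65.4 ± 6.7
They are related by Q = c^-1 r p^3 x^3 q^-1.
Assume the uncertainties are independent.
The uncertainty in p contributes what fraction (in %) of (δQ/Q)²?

(δQ/Q)² = (-1·δc/c)² + (1·δr/r)² + (3·δp/p)² + (3·δx/x)² + (-1·δq/q)²
  c term: (-1×0.107)² = 0.0115
  r term: (1×0.0800)² = 0.00640
  p term: (3×0.0346)² = 0.0108
  x term: (3×0.0804)² = 0.0582
  q term: (-1×0.102)² = 0.0105
Total = 0.0974. Share from p = 0.0108/0.0974 = 0.111.

11.1%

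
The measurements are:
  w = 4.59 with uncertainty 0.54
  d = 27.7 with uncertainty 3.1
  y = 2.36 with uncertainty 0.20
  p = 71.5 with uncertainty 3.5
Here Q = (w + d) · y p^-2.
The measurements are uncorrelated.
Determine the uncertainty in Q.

0.00242

Let u = w + d = 32.3. δu = √(δw² + δd²) = √(0.292 + 9.61) = 3.15, so δu/u = 0.0975.
Q is then a monomial in u, y, p:
δQ/Q = √((δu/u)² + (1·δy/y)² + (-2·δp/p)²) = √(0.00950 + 0.00718 + 0.00958) = 0.162
Q = 0.0149, so δQ = 0.162 × 0.0149 = 0.00242.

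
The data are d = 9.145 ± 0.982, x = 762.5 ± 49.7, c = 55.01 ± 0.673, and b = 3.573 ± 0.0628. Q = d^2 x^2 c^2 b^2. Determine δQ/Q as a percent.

25.5%

Q is a product of powers, so relative uncertainties combine in quadrature:
  (2·δd/d)² = (2×0.107)² = 0.0461;  (2·δx/x)² = (2×0.0652)² = 0.0170;  (2·δc/c)² = (2×0.0122)² = 0.000599;  (2·δb/b)² = (2×0.0176)² = 0.00124
δQ/Q = √(0.0650) = 0.255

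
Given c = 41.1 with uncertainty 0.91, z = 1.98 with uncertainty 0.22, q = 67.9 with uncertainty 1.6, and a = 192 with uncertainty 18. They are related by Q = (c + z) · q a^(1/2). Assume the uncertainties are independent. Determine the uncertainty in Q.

Let u = c + z = 43.1. δu = √(δc² + δz²) = √(0.828 + 0.0484) = 0.936, so δu/u = 0.0217.
Q is then a monomial in u, q, a:
δQ/Q = √((δu/u)² + (1·δq/q)² + (½·δa/a)²) = √(0.000472 + 0.000555 + 0.00220) = 0.0568
Q = 40500, so δQ = 0.0568 × 40500 = 2300.

2300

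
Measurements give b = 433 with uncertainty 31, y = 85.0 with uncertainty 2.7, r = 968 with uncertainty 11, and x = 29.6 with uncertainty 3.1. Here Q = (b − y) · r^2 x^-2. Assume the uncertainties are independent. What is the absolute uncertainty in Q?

Let u = b − y = 348. δu = √(δb² + δy²) = √(961 + 7.29) = 31.1, so δu/u = 0.0894.
Q is then a monomial in u, r, x:
δQ/Q = √((δu/u)² + (2·δr/r)² + (-2·δx/x)²) = √(0.00800 + 0.000517 + 0.0439) = 0.229
Q = 3.72e+05, so δQ = 0.229 × 3.72e+05 = 85200.

85200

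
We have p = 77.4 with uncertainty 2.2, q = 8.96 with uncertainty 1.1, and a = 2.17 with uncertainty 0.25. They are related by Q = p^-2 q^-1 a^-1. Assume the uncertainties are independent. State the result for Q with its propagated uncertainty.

Q is a product of powers, so relative uncertainties combine in quadrature:
  (-2·δp/p)² = (-2×0.0284)² = 0.00323;  (-1·δq/q)² = (-1×0.123)² = 0.0151;  (-1·δa/a)² = (-1×0.115)² = 0.0133
δQ/Q = √(0.0316) = 0.178
Q = 8.59e-06, so δQ = 0.178 × 8.59e-06 = 1.53e-06.

(8.59 ± 1.53) × 10^-6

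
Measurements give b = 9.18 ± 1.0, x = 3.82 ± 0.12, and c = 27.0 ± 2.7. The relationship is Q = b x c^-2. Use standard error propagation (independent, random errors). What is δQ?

Each factor contributes (exponent × relative error)² to (δQ/Q)²:
  (1·δb/b)² = (1×0.109)² = 0.0119;  (1·δx/x)² = (1×0.0314)² = 0.000987;  (-2·δc/c)² = (-2×0.100)² = 0.0400
δQ/Q = √(0.0529) = 0.230
Q = 0.0481, so δQ = 0.230 × 0.0481 = 0.0111.

0.0111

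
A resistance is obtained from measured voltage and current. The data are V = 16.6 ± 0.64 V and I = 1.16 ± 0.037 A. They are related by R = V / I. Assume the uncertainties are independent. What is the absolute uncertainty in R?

Since R is a product/quotient, work with relative uncertainties:
  (1·δV/V)² = (1×0.0386)² = 0.00149;  (-1·δI/I)² = (-1×0.0319)² = 0.00102
δR/R = √(0.00250) = 0.0500
R = 14.3 Ω, so δR = 0.0500 × 14.3 = 0.716 Ω.

0.716 Ω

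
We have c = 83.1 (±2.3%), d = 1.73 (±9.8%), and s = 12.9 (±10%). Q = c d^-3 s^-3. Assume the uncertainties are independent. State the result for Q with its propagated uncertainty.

0.00748 ± 0.00315

Q is a product of powers, so relative uncertainties combine in quadrature:
  (1·δc/c)² = (1×0.0230)² = 0.000529;  (-3·δd/d)² = (-3×0.0980)² = 0.0864;  (-3·δs/s)² = (-3×0.100)² = 0.0900
δQ/Q = √(0.177) = 0.421
Q = 0.00748, so δQ = 0.421 × 0.00748 = 0.00315.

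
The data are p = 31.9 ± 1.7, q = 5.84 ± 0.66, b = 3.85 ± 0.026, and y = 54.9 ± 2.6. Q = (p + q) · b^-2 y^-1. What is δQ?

0.00320

Let u = p + q = 37.7. δu = √(δp² + δq²) = √(2.89 + 0.436) = 1.82, so δu/u = 0.0483.
Q is then a monomial in u, b, y:
δQ/Q = √((δu/u)² + (-2·δb/b)² + (-1·δy/y)²) = √(0.00233 + 0.000182 + 0.00224) = 0.0690
Q = 0.0464, so δQ = 0.0690 × 0.0464 = 0.00320.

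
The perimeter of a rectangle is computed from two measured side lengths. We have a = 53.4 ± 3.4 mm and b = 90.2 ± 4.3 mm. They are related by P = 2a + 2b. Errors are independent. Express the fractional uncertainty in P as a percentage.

Each term contributes (cᵢ δxᵢ)² to (δP)²:
  (2·δa)² = 46.2;  (2·δb)² = 74.0
δP = √(120) = 11.0 mm
P = 287 mm, so δP/P = 11.0/287 = 0.0382.

3.82%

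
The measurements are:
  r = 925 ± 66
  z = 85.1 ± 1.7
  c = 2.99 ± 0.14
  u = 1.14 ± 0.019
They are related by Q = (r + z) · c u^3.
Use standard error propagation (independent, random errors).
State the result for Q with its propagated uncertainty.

Let w = r + z = 1010. δw = √(δr² + δz²) = √(4360 + 2.89) = 66.0, so δw/w = 0.0654.
Q is then a monomial in w, c, u:
δQ/Q = √((δw/w)² + (1·δc/c)² + (3·δu/u)²) = √(0.00427 + 0.00219 + 0.00250) = 0.0947
Q = 4470, so δQ = 0.0947 × 4470 = 424.

4470 ± 424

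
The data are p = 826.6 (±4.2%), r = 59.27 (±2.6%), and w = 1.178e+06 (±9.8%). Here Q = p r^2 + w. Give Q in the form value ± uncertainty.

Let h = p·r^2 = 2.904e+06. δh/h = √((1·δp/p)² + (2·δr/r)²) = √(0.00176 + 0.00270) = 0.0668, so δh = 1.94e+05.
Q = h + w: δQ = √(δh² + δw²) = √(3.77e+10 + 1.33e+10) = 2.26e+05
Q = 4.082e+06.

(4.082 ± 0.226) × 10^6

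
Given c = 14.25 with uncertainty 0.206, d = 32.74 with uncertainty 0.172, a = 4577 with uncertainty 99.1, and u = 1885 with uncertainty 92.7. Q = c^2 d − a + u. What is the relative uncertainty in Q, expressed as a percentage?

Let p = c^2·d = 6648. δp/p = √((2·δc/c)² + (1·δd/d)²) = √(0.000836 + 2.76e-05) = 0.0294, so δp = 195.
Q = p − a + u: δQ = √(δp² + δa² + δu²) = √(38200 + 9820 + 8590) = 238
Q = 3956, so δQ/Q = 238/3956 = 0.0601.

6.01%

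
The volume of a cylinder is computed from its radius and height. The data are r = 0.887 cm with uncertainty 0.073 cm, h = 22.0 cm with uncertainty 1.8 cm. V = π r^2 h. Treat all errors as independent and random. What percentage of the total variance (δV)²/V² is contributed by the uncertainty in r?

80.2%

(δV/V)² = (2·δr/r)² + (1·δh/h)²
  r term: (2×0.0823)² = 0.0271
  h term: (1×0.0818)² = 0.00669
Total = 0.0338. Share from r = 0.0271/0.0338 = 0.802.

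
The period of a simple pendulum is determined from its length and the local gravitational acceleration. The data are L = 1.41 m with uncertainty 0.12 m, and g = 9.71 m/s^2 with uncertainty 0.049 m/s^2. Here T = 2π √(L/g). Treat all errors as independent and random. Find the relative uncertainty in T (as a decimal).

0.0426

Relative error in a monomial: (δT/T)² = Σ (nᵢ · δxᵢ/xᵢ)².
  (½·δL/L)² = (0.5×0.0851)² = 0.00181;  (−½·δg/g)² = (-0.5×0.00505)² = 6.37e-06
δT/T = √(0.00182) = 0.0426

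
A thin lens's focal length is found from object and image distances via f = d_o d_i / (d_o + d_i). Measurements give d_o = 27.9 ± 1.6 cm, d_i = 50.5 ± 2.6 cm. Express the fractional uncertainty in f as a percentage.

4.12%

∂f/∂d_o = (d_i/(d_o+d_i))² = 0.415;  ∂f/∂d_i = (d_o/(d_o+d_i))² = 0.127
δf = √((∂f/∂d_o · δd_o)² + (∂f/∂d_i · δd_i)²) = √(0.441 + 0.108) = 0.741 cm
f = 18.0 cm, so δf/f = 0.741/18.0 = 0.0412.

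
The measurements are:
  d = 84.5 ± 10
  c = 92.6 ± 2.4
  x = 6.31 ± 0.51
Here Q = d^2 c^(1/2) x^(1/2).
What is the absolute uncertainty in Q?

41500

For a monomial Q ∝ d^2, c^(1/2), x^(1/2), fractional errors add in quadrature:
  (2·δd/d)² = (2×0.118)² = 0.0560;  (½·δc/c)² = (0.5×0.0259)² = 0.000168;  (½·δx/x)² = (0.5×0.0808)² = 0.00163
δQ/Q = √(0.0578) = 0.240
Q = 1.73e+05, so δQ = 0.240 × 1.73e+05 = 41500.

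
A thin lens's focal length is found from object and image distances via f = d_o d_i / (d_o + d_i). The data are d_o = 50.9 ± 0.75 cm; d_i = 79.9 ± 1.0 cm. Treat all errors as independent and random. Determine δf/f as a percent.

1.02%

∂f/∂d_o = (d_i/(d_o+d_i))² = 0.373;  ∂f/∂d_i = (d_o/(d_o+d_i))² = 0.151
δf = √((∂f/∂d_o · δd_o)² + (∂f/∂d_i · δd_i)²) = √(0.0783 + 0.0229) = 0.318 cm
f = 31.1 cm, so δf/f = 0.318/31.1 = 0.0102.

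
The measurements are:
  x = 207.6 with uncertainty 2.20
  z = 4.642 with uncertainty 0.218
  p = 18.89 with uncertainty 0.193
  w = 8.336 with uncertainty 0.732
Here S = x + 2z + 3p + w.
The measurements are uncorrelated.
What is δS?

Absolute uncertainties add in quadrature for a linear combination:
  (δx)² = 4.84;  (2·δz)² = 0.190;  (3·δp)² = 0.335;  (δw)² = 0.536
δS = √(5.90) = 2.43

2.43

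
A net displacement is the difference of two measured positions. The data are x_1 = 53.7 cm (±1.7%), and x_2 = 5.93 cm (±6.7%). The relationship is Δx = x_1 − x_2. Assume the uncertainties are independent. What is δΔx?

Δx is a linear combination, so absolute uncertainties add in quadrature:
  (δx_1)² = 0.833;  (δx_2)² = 0.158
δΔx = √(0.991) = 0.996 cm

0.996 cm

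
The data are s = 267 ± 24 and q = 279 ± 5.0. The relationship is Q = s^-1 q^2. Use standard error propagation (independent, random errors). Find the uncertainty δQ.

28.2

Products/powers → add relative errors in quadrature, weighted by exponent:
  (-1·δs/s)² = (-1×0.0899)² = 0.00808;  (2·δq/q)² = (2×0.0179)² = 0.00128
δQ/Q = √(0.00936) = 0.0968
Q = 292, so δQ = 0.0968 × 292 = 28.2.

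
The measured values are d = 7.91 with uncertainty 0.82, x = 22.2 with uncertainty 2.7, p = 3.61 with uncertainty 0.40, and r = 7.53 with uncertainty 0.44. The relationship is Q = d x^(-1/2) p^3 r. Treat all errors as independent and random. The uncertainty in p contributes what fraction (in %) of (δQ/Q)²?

86.1%

(δQ/Q)² = (1·δd/d)² + (−½·δx/x)² + (3·δp/p)² + (1·δr/r)²
  d term: (1×0.104)² = 0.0107
  x term: (-0.5×0.122)² = 0.00370
  p term: (3×0.111)² = 0.110
  r term: (1×0.0584)² = 0.00341
Total = 0.128. Share from p = 0.110/0.128 = 0.861.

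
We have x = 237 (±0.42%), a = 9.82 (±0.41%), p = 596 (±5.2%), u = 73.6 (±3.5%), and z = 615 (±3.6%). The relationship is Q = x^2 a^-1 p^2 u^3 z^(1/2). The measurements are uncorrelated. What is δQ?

Q is a product of powers, so relative uncertainties combine in quadrature:
  (2·δx/x)² = (2×0.00420)² = 7.06e-05;  (-1·δa/a)² = (-1×0.00410)² = 1.68e-05;  (2·δp/p)² = (2×0.0520)² = 0.0108;  (3·δu/u)² = (3×0.0350)² = 0.0110;  (½·δz/z)² = (0.5×0.0360)² = 0.000324
δQ/Q = √(0.0223) = 0.149
Q = 2.01e+16, so δQ = 0.149 × 2.01e+16 = 3e+15.

3e+15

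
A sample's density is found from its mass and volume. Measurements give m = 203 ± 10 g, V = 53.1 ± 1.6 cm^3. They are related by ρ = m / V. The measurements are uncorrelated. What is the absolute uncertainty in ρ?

0.221 g/cm^3

Each factor contributes (exponent × relative error)² to (δρ/ρ)²:
  (1·δm/m)² = (1×0.0493)² = 0.00243;  (-1·δV/V)² = (-1×0.0301)² = 0.000908
δρ/ρ = √(0.00333) = 0.0577
ρ = 3.82 g/cm^3, so δρ = 0.0577 × 3.82 = 0.221 g/cm^3.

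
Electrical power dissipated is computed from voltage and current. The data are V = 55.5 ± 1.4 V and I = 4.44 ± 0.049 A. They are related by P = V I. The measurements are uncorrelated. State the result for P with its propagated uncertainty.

246 ± 6.78 W

Since P is a product/quotient, work with relative uncertainties:
  (1·δV/V)² = (1×0.0252)² = 0.000636;  (1·δI/I)² = (1×0.0110)² = 0.000122
δP/P = √(0.000758) = 0.0275
P = 246 W, so δP = 0.0275 × 246 = 6.78 W.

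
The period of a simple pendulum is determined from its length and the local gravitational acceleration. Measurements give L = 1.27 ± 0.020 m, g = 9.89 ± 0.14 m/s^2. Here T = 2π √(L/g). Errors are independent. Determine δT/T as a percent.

1.06%

T is a product of powers, so relative uncertainties combine in quadrature:
  (½·δL/L)² = (0.5×0.0157)² = 6.2e-05;  (−½·δg/g)² = (-0.5×0.0142)² = 5.01e-05
δT/T = √(0.000112) = 0.0106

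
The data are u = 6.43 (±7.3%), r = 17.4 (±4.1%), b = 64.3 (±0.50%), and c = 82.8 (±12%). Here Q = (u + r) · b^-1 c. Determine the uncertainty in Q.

Let w = u + r = 23.8. δw = √(δu² + δr²) = √(0.220 + 0.509) = 0.854, so δw/w = 0.0358.
Q is then a monomial in w, b, c:
δQ/Q = √((δw/w)² + (-1·δb/b)² + (1·δc/c)²) = √(0.00128 + 2.5e-05 + 0.0144) = 0.125
Q = 30.7, so δQ = 0.125 × 30.7 = 3.85.

3.85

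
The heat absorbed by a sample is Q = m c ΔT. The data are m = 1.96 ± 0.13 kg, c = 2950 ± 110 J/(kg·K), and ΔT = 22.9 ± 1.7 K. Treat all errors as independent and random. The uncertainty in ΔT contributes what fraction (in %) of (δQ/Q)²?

(δQ/Q)² = (1·δm/m)² + (1·δc/c)² + (1·δΔT/ΔT)²
  m term: (1×0.0663)² = 0.00440
  c term: (1×0.0373)² = 0.00139
  ΔT term: (1×0.0742)² = 0.00551
Total = 0.0113. Share from ΔT = 0.00551/0.0113 = 0.488.

48.8%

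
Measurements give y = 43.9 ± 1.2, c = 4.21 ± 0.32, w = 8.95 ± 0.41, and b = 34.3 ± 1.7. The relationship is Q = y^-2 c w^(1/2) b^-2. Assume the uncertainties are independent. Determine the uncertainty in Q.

7.68e-07

For a monomial Q ∝ y^-2, c, w^(1/2), b^-2, fractional errors add in quadrature:
  (-2·δy/y)² = (-2×0.0273)² = 0.00299;  (1·δc/c)² = (1×0.0760)² = 0.00578;  (½·δw/w)² = (0.5×0.0458)² = 0.000525;  (-2·δb/b)² = (-2×0.0496)² = 0.00983
δQ/Q = √(0.0191) = 0.138
Q = 5.55e-06, so δQ = 0.138 × 5.55e-06 = 7.68e-07.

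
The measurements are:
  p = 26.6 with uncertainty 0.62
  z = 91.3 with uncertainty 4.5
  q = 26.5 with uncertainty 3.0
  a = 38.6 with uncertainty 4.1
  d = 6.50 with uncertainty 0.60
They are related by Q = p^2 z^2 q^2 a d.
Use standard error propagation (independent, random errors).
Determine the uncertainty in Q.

2.99e+11

Relative error in a monomial: (δQ/Q)² = Σ (nᵢ · δxᵢ/xᵢ)².
  (2·δp/p)² = (2×0.0233)² = 0.00217;  (2·δz/z)² = (2×0.0493)² = 0.00972;  (2·δq/q)² = (2×0.113)² = 0.0513;  (1·δa/a)² = (1×0.106)² = 0.0113;  (1·δd/d)² = (1×0.0923)² = 0.00852
δQ/Q = √(0.0830) = 0.288
Q = 1.04e+12, so δQ = 0.288 × 1.04e+12 = 2.99e+11.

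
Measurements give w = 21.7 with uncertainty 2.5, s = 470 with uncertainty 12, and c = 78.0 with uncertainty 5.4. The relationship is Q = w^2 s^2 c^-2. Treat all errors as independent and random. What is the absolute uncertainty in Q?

4680

Relative error in a monomial: (δQ/Q)² = Σ (nᵢ · δxᵢ/xᵢ)².
  (2·δw/w)² = (2×0.115)² = 0.0531;  (2·δs/s)² = (2×0.0255)² = 0.00261;  (-2·δc/c)² = (-2×0.0692)² = 0.0192
δQ/Q = √(0.0749) = 0.274
Q = 17100, so δQ = 0.274 × 17100 = 4680.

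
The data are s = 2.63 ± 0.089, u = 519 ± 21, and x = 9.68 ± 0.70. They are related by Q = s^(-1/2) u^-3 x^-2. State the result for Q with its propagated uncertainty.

Each factor contributes (exponent × relative error)² to (δQ/Q)²:
  (−½·δs/s)² = (-0.5×0.0338)² = 0.000286;  (-3·δu/u)² = (-3×0.0405)² = 0.0147;  (-2·δx/x)² = (-2×0.0723)² = 0.0209
δQ/Q = √(0.0359) = 0.190
Q = 4.71e-11, so δQ = 0.190 × 4.71e-11 = 8.92e-12.

(4.71 ± 0.892) × 10^-11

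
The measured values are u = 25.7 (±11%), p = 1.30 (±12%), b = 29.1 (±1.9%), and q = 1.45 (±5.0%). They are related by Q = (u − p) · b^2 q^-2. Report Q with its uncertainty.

Let w = u − p = 24.4. δw = √(δu² + δp²) = √(7.99 + 0.0243) = 2.83, so δw/w = 0.116.
Q is then a monomial in w, b, q:
δQ/Q = √((δw/w)² + (2·δb/b)² + (-2·δq/q)²) = √(0.0135 + 0.00144 + 0.0100) = 0.158
Q = 9830, so δQ = 0.158 × 9830 = 1550.

9830 ± 1550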